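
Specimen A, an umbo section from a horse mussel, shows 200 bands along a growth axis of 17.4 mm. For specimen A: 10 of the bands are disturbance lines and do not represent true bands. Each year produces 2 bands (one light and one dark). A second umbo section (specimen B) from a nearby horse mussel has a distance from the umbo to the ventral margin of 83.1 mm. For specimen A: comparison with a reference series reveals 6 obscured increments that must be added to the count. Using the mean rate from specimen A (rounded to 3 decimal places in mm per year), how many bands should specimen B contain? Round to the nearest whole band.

Specimen A: true band count = 200 − 10 + 6 = 196.
Specimen A: dividing by 2 bands per year: 196 / 2 = 98 years.
A: Extension rate ≈ 17.4 / 98 = 0.178 mm/yr.
Specimen B: 83.1 mm / 0.178 mm per year = 466.85 years; at 2 bands per year that is 466.85 × 2 ≈ 934 bands.

934 bands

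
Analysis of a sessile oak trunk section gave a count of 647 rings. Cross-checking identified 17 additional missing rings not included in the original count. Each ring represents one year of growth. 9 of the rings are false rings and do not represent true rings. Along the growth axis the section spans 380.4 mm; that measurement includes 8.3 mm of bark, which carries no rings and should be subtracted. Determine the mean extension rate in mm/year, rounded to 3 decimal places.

0.568 mm/year

Adjusted count: 647 − 9 + 17 = 655 rings.
Removing the 8.3 mm offcut leaves 380.4 − 8.3 = 372.1 mm.
Extension rate ≈ 372.1 / 655 = 0.568 mm/year.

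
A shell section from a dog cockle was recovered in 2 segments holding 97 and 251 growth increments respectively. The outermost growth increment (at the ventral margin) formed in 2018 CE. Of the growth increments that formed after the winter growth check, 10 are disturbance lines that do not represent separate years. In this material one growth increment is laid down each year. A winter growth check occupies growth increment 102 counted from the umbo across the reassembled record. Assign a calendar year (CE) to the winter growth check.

Total growth increments = 97 + 251 = 348.
The winter growth check sits at growth increment 102 from the umbo, so 348 − 102 = 246 growth increments formed after it.
246 − 10 false = 236 true growth increments after the winter growth check.
Counting back 236 years from 2018 CE places the winter growth check in 2018 − 236 = 1782 CE.

1782 CE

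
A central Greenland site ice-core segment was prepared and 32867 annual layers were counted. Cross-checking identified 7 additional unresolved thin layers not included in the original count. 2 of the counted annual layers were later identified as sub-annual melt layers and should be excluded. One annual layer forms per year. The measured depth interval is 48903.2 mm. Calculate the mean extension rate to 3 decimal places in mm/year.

After corrections the count is 32867 − 2 + 7 = 32872 annual layers.
48903.2 mm over 32872 years gives 48903.2 / 32872 ≈ 1.488 mm/year.

1.488 mm/year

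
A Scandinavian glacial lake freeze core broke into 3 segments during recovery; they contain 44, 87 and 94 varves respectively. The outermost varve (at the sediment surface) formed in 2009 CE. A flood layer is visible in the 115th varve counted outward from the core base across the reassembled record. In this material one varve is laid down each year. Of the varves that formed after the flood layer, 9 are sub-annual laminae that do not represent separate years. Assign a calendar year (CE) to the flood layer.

1908 CE

Total varves = 44 + 87 + 94 = 225.
Between varve 115 and the sediment surface there are 225 − 115 = 110 varves.
Excluding 9 false varves: 110 − 9 = 101.
Counting back 101 years from 2009 CE places the flood layer in 2009 − 101 = 1908 CE.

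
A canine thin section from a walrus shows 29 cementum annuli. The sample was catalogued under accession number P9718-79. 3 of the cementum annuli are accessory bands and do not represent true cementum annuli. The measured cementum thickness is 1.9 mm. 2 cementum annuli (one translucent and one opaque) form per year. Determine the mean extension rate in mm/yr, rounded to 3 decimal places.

True cementum annulus count = 29 − 3 = 26.
With 2 cementum annuli per year, 26 / 2 = 13 years.
Mean rate = 1.9 mm / 13 years ≈ 0.146 mm/yr.

0.146 mm/yr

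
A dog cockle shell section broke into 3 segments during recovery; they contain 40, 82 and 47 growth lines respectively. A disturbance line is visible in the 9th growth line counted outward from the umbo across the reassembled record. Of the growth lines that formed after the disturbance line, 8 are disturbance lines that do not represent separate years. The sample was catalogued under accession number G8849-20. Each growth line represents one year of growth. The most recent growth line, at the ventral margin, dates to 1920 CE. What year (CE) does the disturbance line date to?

Total growth lines = 40 + 82 + 47 = 169.
Between growth line 9 and the ventral margin there are 169 − 9 = 160 growth lines.
Removing the 8 false growth lines leaves 160 − 8 = 152 true growth lines beyond the disturbance line.
1920 − 152 = 1768 CE.

1768 CE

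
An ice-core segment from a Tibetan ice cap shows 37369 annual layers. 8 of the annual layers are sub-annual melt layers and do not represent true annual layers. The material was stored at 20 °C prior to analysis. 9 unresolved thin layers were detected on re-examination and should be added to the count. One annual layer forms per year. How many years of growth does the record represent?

Adjusted count: 37369 − 8 + 9 = 37370 annual layers.
At one annual layer per year, that is 37370 years.

37370 years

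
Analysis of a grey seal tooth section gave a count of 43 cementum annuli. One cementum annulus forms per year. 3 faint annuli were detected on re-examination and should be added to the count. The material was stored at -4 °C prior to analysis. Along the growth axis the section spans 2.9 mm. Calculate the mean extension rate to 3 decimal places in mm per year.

Adjusted count: 43 + 3 = 46 cementum annuli.
Extension rate ≈ 2.9 / 46 = 0.063 mm per year.

0.063 mm per year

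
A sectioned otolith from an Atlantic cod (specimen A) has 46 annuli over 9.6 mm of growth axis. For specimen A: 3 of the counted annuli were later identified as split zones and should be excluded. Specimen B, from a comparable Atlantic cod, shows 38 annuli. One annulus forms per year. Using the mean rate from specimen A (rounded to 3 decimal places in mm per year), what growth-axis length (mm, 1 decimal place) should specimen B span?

8.5 mm

Specimen A: after corrections the count is 46 − 3 = 43 annuli.
A: 9.6 mm over 43 years gives 9.6 / 43 ≈ 0.223 mm/yr.
Length of B = 0.223 × 38 = 8.5 mm.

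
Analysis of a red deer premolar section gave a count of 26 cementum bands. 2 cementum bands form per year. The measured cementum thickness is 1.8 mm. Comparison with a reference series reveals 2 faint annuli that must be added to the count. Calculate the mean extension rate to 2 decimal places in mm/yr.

Correcting the raw count gives 26 + 2 = 28 true cementum bands.
Dividing by 2 cementum bands per year: 28 / 2 = 14 years.
Extension rate ≈ 1.8 / 14 = 0.13 mm/yr.

0.13 mm/yr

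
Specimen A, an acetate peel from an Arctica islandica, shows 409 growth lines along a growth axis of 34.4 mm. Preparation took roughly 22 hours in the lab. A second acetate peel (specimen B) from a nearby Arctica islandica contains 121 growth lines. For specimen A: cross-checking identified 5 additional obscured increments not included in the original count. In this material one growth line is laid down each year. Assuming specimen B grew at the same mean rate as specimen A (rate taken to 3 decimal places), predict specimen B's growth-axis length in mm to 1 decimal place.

Specimen A: adjusted count: 409 + 5 = 414 growth lines.
A: Extension rate ≈ 34.4 / 414 = 0.083 mm per year.
For B, 0.083 mm/year × 121 years = 10.0 mm.

10.0 mm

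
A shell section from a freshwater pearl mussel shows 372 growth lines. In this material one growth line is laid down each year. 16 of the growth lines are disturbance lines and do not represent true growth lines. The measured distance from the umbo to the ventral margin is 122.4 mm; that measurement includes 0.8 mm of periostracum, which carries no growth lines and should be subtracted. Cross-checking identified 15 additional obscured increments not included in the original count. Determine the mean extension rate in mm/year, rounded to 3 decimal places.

Correcting the raw count gives 372 − 16 + 15 = 371 true growth lines.
The growth record spans 122.4 − 0.8 = 121.6 mm.
Mean rate = 121.6 mm / 371 years ≈ 0.328 mm/year.

0.328 mm/year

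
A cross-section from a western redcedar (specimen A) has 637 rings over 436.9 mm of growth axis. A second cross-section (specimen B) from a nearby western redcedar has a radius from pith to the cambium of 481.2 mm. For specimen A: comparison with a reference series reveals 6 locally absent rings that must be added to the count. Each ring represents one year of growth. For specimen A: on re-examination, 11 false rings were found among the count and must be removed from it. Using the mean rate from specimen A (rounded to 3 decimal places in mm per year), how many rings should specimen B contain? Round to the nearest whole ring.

696 rings

Specimen A: true ring count = 637 − 11 + 6 = 632.
A: 436.9 mm over 632 years gives 436.9 / 632 ≈ 0.691 mm/yr.
B spans 481.2 / 0.691 = 696.38 years ≈ 696 rings.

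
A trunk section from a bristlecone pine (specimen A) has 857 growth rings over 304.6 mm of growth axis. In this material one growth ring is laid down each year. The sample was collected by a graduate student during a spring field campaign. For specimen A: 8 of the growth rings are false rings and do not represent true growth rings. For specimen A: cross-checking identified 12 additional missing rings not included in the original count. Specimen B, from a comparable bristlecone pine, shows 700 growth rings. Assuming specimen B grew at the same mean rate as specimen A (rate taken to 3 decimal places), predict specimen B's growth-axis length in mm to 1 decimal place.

Specimen A: adjusted count: 857 − 8 + 12 = 861 growth rings.
A: Extension rate ≈ 304.6 / 861 = 0.354 mm/yr.
Length of B = 0.354 × 700 = 247.8 mm.

247.8 mm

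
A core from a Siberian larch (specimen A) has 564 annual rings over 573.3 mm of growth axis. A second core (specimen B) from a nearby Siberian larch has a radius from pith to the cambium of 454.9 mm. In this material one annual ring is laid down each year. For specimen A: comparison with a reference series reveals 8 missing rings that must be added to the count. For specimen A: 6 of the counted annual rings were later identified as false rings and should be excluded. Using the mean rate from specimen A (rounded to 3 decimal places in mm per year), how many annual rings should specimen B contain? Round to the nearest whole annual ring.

449 annual rings

Specimen A: true annual ring count = 564 − 6 + 8 = 566.
A: Mean rate = 573.3 mm / 566 years ≈ 1.013 mm/yr.
Specimen B: 454.9 mm / 1.013 mm per year = 449.06 years ≈ 449 annual rings.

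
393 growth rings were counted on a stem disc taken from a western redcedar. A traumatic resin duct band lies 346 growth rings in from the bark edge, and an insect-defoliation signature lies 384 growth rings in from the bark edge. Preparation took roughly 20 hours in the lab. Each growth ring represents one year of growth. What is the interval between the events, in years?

The two markers are separated by 384 − 346 = 38 growth rings.
At one growth ring per year, 38 years elapsed between them.

38 years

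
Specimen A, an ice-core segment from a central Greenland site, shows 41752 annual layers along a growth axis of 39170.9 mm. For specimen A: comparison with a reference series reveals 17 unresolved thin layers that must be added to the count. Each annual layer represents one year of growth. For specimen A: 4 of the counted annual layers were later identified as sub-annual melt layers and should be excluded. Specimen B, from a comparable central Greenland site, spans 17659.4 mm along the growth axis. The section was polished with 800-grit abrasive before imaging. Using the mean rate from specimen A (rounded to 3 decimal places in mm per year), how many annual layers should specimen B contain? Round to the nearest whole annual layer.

Specimen A: after corrections the count is 41752 − 4 + 17 = 41765 annual layers.
A: 39170.9 mm over 41765 years gives 39170.9 / 41765 ≈ 0.938 mm/year.
B spans 17659.4 / 0.938 = 18826.65 years ≈ 18827 annual layers.

18827 annual layers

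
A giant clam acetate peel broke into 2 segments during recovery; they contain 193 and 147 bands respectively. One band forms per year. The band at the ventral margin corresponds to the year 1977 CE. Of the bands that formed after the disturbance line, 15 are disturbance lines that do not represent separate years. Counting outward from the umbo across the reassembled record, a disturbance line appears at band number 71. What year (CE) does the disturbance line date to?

Total bands = 193 + 147 = 340.
The disturbance line sits at band 71 from the umbo, so 340 − 71 = 269 bands formed after it.
Removing the 15 false bands leaves 269 − 15 = 254 true bands beyond the disturbance line.
The band at the ventral margin is 1977 CE, so the disturbance line dates to 1977 − 254 = 1723 CE.

1723 CE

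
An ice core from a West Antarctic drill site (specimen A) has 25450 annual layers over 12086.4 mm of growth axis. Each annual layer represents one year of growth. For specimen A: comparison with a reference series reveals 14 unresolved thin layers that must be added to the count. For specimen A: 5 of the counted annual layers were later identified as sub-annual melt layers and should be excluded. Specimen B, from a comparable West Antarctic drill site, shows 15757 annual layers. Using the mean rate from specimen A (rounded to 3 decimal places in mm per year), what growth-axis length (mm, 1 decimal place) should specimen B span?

7484.6 mm

Specimen A: correcting the raw count gives 25450 − 5 + 14 = 25459 true annual layers.
A: Extension rate ≈ 12086.4 / 25459 = 0.475 mm per year.
B's length ≈ 0.475 × 15757 = 7484.6 mm.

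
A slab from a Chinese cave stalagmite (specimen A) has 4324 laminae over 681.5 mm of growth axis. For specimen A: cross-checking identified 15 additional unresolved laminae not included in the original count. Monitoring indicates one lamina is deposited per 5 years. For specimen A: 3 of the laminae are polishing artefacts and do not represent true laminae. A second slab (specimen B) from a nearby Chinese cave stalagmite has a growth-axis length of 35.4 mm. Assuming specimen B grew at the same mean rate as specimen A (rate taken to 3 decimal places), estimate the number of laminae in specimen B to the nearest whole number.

228 laminae

Specimen A: correcting the raw count gives 4324 − 3 + 15 = 4336 true laminae.
Specimen A: multiplying by 5 years per lamina: 4336 × 5 = 21680 years.
A: Mean rate = 681.5 mm / 21680 years ≈ 0.031 mm/year.
Specimen B: 35.4 mm / 0.031 mm per year = 1141.94 years; at 5 years per lamina that is 1141.94 / 5 ≈ 228 laminae.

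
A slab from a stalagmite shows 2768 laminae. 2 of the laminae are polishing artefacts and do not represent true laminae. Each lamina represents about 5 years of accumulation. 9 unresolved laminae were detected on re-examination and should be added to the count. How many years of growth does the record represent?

Adjusted count: 2768 − 2 + 9 = 2775 laminae.
Multiplying by 5 years per lamina: 2775 × 5 = 13875 years.

13875 years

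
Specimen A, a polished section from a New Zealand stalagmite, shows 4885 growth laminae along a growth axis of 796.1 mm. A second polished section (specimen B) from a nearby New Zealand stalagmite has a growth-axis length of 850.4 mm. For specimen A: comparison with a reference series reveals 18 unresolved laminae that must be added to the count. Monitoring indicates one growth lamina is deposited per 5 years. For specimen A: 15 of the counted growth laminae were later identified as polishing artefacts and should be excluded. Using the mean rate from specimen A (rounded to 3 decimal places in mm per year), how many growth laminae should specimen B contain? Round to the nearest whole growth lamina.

5154 growth laminae

Specimen A: true growth lamina count = 4885 − 15 + 18 = 4888.
Specimen A: multiplying by 5 years per growth lamina: 4888 × 5 = 24440 years.
A: Extension rate ≈ 796.1 / 24440 = 0.033 mm/year.
B spans 850.4 / 0.033 = 25769.70 years; at 5 years per growth lamina that is 25769.70 / 5 ≈ 5154 growth laminae.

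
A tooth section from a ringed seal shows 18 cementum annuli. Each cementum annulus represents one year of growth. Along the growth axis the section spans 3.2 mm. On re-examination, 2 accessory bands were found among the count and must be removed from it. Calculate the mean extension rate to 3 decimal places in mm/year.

Adjusted count: 18 − 2 = 16 cementum annuli.
3.2 mm over 16 years gives 3.2 / 16 ≈ 0.200 mm/year.

0.200 mm/year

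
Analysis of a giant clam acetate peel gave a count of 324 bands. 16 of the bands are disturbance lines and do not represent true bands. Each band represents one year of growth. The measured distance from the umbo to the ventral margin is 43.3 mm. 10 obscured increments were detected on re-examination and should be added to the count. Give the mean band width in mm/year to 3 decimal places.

After corrections the count is 324 − 16 + 10 = 318 bands.
43.3 mm over 318 years gives 43.3 / 318 ≈ 0.136 mm/year.

0.136 mm/year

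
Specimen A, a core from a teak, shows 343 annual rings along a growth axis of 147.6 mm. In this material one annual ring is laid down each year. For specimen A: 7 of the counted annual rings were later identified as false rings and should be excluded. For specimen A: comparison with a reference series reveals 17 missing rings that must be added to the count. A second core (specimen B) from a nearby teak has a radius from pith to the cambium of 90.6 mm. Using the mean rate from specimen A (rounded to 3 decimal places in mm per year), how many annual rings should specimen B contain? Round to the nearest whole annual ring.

217 annual rings

Specimen A: true annual ring count = 343 − 7 + 17 = 353.
A: Extension rate ≈ 147.6 / 353 = 0.418 mm/year.
B spans 90.6 / 0.418 = 216.75 years ≈ 217 annual rings.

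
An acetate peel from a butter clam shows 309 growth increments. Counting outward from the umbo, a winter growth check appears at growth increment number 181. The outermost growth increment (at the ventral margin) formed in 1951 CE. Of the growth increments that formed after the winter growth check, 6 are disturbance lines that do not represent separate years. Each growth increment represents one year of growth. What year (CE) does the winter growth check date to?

Between growth increment 181 and the ventral margin there are 309 − 181 = 128 growth increments.
Removing the 6 false growth increments leaves 128 − 6 = 122 true growth increments beyond the winter growth check.
The growth increment at the ventral margin is 1951 CE, so the winter growth check dates to 1951 − 122 = 1829 CE.

1829 CE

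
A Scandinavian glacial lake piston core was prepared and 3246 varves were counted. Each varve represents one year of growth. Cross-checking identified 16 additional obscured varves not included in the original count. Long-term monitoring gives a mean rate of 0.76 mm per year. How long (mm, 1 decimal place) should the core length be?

2479.1 mm

Correcting the raw count gives 3246 + 16 = 3262 true varves.
Length ≈ 0.76 × 3262 = 2479.1 mm.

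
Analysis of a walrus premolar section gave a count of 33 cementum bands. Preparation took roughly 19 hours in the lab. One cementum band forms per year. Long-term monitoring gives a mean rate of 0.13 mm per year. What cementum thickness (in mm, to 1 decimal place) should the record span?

4.3 mm

The record spans 33 years at 0.13 mm per year.
33 years at 0.13 mm/year gives 0.13 × 33 = 4.3 mm.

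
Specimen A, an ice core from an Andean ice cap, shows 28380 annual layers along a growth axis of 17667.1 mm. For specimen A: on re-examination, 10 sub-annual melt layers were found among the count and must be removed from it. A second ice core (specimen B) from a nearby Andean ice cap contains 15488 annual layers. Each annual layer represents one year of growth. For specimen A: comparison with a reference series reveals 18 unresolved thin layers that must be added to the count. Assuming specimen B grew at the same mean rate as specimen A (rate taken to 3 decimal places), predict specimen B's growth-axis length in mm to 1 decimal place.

Specimen A: true annual layer count = 28380 − 10 + 18 = 28388.
A: Mean rate = 17667.1 mm / 28388 years ≈ 0.622 mm/yr.
B's length ≈ 0.622 × 15488 = 9633.5 mm.

9633.5 mm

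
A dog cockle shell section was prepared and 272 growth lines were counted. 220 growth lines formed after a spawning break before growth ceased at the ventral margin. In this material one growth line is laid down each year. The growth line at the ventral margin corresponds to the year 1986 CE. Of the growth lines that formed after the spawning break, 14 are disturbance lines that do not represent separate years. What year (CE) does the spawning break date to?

1780 CE

220 growth lines post-date the spawning break.
220 − 14 false = 206 true growth lines after the spawning break.
The growth line at the ventral margin is 1986 CE, so the spawning break dates to 1986 − 206 = 1780 CE.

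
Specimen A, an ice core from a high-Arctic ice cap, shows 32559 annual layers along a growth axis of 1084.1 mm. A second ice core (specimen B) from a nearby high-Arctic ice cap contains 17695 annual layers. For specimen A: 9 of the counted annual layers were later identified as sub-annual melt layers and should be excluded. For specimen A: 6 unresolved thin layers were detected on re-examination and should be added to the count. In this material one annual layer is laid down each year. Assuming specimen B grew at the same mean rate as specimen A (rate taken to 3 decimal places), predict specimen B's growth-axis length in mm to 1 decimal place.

583.9 mm

Specimen A: adjusted count: 32559 − 9 + 6 = 32556 annual layers.
A: 1084.1 mm over 32556 years gives 1084.1 / 32556 ≈ 0.033 mm/year.
Length of B = 0.033 × 17695 = 583.9 mm.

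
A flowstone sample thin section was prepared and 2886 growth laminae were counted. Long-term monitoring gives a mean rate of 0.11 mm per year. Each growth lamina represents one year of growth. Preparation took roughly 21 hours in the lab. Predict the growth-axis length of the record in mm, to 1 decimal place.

The record spans 2886 years at 0.11 mm per year.
Predicted length = 0.11 mm/year × 2886 years = 317.5 mm.

317.5 mm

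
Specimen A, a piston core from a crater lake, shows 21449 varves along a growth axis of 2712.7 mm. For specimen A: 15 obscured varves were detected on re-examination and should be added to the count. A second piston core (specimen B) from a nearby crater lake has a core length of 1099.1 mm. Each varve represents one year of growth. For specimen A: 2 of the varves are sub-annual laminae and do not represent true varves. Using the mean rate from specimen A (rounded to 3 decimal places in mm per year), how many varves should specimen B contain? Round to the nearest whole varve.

8723 varves

Specimen A: true varve count = 21449 − 2 + 15 = 21462.
A: 2712.7 mm over 21462 years gives 2712.7 / 21462 ≈ 0.126 mm/year.
B spans 1099.1 / 0.126 = 8723.02 years ≈ 8723 varves.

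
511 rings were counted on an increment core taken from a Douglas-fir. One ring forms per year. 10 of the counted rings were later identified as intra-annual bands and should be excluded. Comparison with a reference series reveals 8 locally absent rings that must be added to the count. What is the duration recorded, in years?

Correcting the raw count gives 511 − 10 + 8 = 509 true rings.
One ring per year makes the duration 509 years.

509 years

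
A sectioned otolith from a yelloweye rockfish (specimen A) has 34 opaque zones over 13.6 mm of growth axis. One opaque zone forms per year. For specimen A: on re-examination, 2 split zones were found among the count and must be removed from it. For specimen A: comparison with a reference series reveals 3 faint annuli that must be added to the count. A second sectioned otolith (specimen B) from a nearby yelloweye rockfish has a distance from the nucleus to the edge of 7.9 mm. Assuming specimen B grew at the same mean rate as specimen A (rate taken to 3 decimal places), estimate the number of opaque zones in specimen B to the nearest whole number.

20 opaque zones

Specimen A: correcting the raw count gives 34 − 2 + 3 = 35 true opaque zones.
A: Mean rate = 13.6 mm / 35 years ≈ 0.389 mm/year.
For B, 7.9 / 0.389 = 20.31 years ≈ 20 opaque zones.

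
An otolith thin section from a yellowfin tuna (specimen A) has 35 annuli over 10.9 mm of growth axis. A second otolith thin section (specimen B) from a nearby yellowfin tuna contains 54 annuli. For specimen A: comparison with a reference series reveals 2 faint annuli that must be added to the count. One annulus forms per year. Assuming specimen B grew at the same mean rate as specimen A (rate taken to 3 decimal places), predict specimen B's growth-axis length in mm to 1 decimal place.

15.9 mm

Specimen A: adjusted count: 35 + 2 = 37 annuli.
A: Extension rate ≈ 10.9 / 37 = 0.295 mm per year.
Length of B = 0.295 × 54 = 15.9 mm.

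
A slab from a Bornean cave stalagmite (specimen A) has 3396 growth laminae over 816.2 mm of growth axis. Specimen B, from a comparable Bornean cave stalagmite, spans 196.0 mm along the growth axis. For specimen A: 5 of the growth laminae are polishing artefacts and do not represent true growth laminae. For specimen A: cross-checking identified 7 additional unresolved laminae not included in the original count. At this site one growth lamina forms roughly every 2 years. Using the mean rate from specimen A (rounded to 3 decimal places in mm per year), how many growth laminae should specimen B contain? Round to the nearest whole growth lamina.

Specimen A: true growth lamina count = 3396 − 5 + 7 = 3398.
Specimen A: 3398 growth laminae at 2 years each span 3398 × 2 = 6796 years.
A: 816.2 mm over 6796 years gives 816.2 / 6796 ≈ 0.120 mm/yr.
For B, 196.0 / 0.120 = 1633.33 years; at 2 years per growth lamina that is 1633.33 / 2 ≈ 817 growth laminae.

817 growth laminae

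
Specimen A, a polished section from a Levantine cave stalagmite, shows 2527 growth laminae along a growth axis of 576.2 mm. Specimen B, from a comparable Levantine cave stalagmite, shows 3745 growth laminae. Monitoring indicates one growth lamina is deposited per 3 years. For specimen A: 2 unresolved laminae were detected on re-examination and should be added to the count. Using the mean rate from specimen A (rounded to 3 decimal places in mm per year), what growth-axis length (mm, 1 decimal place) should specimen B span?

853.9 mm

Specimen A: true growth lamina count = 2527 + 2 = 2529.
Specimen A: at 3 years per growth lamina, 2529 × 3 = 7587 years.
A: 576.2 mm over 7587 years gives 576.2 / 7587 ≈ 0.076 mm per year.
Specimen B: multiplying by 3 years per growth lamina: 3745 × 3 = 11235 years. B's length ≈ 0.076 × 11235 = 853.9 mm.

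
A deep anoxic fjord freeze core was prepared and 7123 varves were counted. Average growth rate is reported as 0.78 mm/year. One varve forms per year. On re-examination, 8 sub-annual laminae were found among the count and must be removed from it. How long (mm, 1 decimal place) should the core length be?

Correcting the raw count gives 7123 − 8 = 7115 true varves.
7115 years at 0.78 mm/year gives 0.78 × 7115 = 5549.7 mm.

5549.7 mm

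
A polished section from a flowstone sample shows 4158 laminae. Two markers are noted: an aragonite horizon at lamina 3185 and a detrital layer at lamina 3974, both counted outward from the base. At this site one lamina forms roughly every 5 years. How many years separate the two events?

3974 − 3185 = 789 laminae lie between the two events.
789 laminae at 5 years each span 789 × 5 = 3945 years.

3945 years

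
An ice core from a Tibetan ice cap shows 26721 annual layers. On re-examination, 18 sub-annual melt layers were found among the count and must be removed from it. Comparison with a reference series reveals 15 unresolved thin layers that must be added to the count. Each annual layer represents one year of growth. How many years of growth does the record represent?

Adjusted count: 26721 − 18 + 15 = 26718 annual layers.
With a one-to-one annual layer periodicity this is 26718 years.

26718 yr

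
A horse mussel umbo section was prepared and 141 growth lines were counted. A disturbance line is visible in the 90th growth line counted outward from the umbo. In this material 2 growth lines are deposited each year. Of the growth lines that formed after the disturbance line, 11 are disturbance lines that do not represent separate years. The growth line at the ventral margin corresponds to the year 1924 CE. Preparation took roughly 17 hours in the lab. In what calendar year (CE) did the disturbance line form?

1904 CE

141 − 90 = 51 growth lines lie beyond the disturbance line toward the ventral margin.
Excluding 11 false growth lines: 51 − 11 = 40.
40 growth lines at 2 per year is 40 / 2 = 20 years.
The growth line at the ventral margin is 1924 CE, so the disturbance line dates to 1924 − 20 = 1904 CE.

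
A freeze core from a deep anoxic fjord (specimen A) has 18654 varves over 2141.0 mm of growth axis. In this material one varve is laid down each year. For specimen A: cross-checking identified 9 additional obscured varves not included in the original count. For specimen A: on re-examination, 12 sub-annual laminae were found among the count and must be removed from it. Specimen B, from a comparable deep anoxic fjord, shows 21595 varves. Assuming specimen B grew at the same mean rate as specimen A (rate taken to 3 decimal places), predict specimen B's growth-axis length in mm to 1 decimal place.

Specimen A: correcting the raw count gives 18654 − 12 + 9 = 18651 true varves.
A: Mean rate = 2141.0 mm / 18651 years ≈ 0.115 mm/yr.
B's length ≈ 0.115 × 21595 = 2483.4 mm.

2483.4 mm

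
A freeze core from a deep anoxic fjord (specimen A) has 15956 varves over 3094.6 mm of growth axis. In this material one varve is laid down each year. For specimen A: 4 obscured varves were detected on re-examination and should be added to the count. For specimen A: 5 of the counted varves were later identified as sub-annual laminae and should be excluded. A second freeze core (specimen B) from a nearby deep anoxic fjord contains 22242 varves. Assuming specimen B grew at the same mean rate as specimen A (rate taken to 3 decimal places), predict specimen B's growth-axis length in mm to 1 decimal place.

Specimen A: adjusted count: 15956 − 5 + 4 = 15955 varves.
A: 3094.6 mm over 15955 years gives 3094.6 / 15955 ≈ 0.194 mm per year.
B's length ≈ 0.194 × 22242 = 4314.9 mm.

4314.9 mm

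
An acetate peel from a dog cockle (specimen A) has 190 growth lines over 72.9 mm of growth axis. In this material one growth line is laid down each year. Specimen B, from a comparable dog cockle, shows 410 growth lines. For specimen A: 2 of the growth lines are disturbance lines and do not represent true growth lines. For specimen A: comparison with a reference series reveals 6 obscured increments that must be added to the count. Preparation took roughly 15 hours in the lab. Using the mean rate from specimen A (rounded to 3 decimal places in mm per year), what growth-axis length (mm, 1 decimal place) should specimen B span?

154.2 mm

Specimen A: adjusted count: 190 − 2 + 6 = 194 growth lines.
A: 72.9 mm over 194 years gives 72.9 / 194 ≈ 0.376 mm per year.
Length of B = 0.376 × 410 = 154.2 mm.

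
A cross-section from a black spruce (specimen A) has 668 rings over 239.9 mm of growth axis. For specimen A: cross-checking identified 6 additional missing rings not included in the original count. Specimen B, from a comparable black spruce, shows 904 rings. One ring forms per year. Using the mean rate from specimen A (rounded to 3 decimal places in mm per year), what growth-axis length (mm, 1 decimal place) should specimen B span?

Specimen A: true ring count = 668 + 6 = 674.
A: 239.9 mm over 674 years gives 239.9 / 674 ≈ 0.356 mm per year.
B's length ≈ 0.356 × 904 = 321.8 mm.

321.8 mm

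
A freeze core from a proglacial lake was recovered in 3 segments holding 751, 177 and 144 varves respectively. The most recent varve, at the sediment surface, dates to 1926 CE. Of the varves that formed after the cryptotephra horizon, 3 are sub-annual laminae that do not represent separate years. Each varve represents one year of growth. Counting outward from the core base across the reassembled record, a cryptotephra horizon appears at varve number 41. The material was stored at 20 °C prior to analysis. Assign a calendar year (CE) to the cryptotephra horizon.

Total varves = 751 + 177 + 144 = 1072.
The cryptotephra horizon sits at varve 41 from the core base, so 1072 − 41 = 1031 varves formed after it.
1031 − 3 false = 1028 true varves after the cryptotephra horizon.
The varve at the sediment surface is 1926 CE, so the cryptotephra horizon dates to 1926 − 1028 = 898 CE.

898 CE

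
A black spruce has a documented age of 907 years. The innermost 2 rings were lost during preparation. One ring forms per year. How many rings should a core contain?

905 rings

One ring per year gives 907 rings over 907 years.
907 − 2 missed = 905 rings expected in the prepared section.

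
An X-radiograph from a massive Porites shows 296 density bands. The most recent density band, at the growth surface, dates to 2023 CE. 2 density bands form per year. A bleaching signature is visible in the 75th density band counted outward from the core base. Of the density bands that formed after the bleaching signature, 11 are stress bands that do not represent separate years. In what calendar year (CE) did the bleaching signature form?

The bleaching signature sits at density band 75 from the core base, so 296 − 75 = 221 density bands formed after it.
221 − 11 false = 210 true density bands after the bleaching signature.
With 2 density bands per year, 210 / 2 = 105 years.
The density band at the growth surface is 2023 CE, so the bleaching signature dates to 2023 − 105 = 1918 CE.

1918 CE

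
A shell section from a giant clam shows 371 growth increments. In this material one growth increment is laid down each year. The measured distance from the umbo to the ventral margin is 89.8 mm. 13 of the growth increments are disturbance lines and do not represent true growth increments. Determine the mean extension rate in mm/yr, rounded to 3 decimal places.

Adjusted count: 371 − 13 = 358 growth increments.
Mean rate = 89.8 mm / 358 years ≈ 0.251 mm/yr.

0.251 mm/yr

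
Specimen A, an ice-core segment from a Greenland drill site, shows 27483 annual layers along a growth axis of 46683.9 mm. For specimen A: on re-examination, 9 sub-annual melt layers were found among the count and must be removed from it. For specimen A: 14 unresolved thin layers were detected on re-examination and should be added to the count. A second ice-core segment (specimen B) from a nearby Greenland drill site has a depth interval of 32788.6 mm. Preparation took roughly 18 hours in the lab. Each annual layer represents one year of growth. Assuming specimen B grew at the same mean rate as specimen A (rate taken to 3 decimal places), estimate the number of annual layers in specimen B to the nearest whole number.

19310 annual layers

Specimen A: true annual layer count = 27483 − 9 + 14 = 27488.
A: Mean rate = 46683.9 mm / 27488 years ≈ 1.698 mm/yr.
Specimen B: 32788.6 mm / 1.698 mm per year = 19310.13 years ≈ 19310 annual layers.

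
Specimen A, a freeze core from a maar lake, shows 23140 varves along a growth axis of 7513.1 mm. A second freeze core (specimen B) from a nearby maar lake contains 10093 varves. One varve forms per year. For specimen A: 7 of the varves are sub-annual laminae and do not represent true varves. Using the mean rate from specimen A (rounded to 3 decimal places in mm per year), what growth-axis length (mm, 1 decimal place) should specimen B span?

3280.2 mm

Specimen A: true varve count = 23140 − 7 = 23133.
A: Extension rate ≈ 7513.1 / 23133 = 0.325 mm per year.
Length of B = 0.325 × 10093 = 3280.2 mm.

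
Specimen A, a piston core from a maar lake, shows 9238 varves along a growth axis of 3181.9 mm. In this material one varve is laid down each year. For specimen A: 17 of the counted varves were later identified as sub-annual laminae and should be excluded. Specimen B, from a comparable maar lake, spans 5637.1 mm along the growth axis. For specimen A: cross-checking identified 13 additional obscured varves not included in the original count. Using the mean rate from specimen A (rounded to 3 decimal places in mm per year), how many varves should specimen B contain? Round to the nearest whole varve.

Specimen A: adjusted count: 9238 − 17 + 13 = 9234 varves.
A: Mean rate = 3181.9 mm / 9234 years ≈ 0.345 mm/yr.
For B, 5637.1 / 0.345 = 16339.42 years ≈ 16339 varves.

16339 varves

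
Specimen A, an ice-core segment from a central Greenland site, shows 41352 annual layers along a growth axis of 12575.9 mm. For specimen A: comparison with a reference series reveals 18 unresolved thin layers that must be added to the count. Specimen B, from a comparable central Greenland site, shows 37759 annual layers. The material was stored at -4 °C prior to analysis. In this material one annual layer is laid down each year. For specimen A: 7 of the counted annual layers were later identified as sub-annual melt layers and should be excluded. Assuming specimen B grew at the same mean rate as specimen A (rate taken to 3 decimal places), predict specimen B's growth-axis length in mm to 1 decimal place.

Specimen A: correcting the raw count gives 41352 − 7 + 18 = 41363 true annual layers.
A: Extension rate ≈ 12575.9 / 41363 = 0.304 mm per year.
For B, 0.304 mm/year × 37759 years = 11478.7 mm.

11478.7 mm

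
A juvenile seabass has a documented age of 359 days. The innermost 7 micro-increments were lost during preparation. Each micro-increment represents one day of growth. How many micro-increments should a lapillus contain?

352 micro-increments

One micro-increment per day gives 359 micro-increments over 359 days.
Subtracting the 7 micro-increments not captured gives 359 − 7 = 352 micro-increments in the record.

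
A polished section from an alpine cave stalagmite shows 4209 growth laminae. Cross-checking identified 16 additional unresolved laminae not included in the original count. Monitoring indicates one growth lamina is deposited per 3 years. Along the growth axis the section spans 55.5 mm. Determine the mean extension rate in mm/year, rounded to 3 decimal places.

Adjusted count: 4209 + 16 = 4225 growth laminae.
4225 growth laminae at 3 years each span 4225 × 3 = 12675 years.
Extension rate ≈ 55.5 / 12675 = 0.004 mm/year.

0.004 mm/year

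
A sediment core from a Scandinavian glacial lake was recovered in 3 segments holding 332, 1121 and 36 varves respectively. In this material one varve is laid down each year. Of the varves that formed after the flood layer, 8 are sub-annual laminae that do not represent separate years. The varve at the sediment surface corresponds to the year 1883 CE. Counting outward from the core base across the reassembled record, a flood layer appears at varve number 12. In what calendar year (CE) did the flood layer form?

414 CE

Total varves = 332 + 1121 + 36 = 1489.
The flood layer sits at varve 12 from the core base, so 1489 − 12 = 1477 varves formed after it.
1477 − 8 false = 1469 true varves after the flood layer.
1883 − 1469 = 414 CE.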